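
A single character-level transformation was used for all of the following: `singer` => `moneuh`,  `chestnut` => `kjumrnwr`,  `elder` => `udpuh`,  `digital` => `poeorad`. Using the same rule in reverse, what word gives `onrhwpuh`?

s(18)→m(12) and i(8)→o(14) fit y≡5x+0 (mod 26); the inverse of 5 mod 26 is 21. Treating letters as 0–25, the rule is x ↦ 5x + 0 (mod 26).
Undoing it on onrhwpuh: o(14)→21·(14−0)≡8=i; n(13)→21·(13−0)≡13=n; r(17)→21·(17−0)≡19=t; h(7)→21·(7−0)≡17=r; w(22)→21·(22−0)≡20=u; p(15)→21·(15−0)≡3=d; u(20)→21·(20−0)≡4=e; h(7)→21·(7−0)≡17=r (all mod 26).

intruder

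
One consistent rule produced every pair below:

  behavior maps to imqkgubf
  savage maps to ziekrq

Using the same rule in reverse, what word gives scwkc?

lunar

In behavior: b→i is +7, e→m is +8, h→q is +9, a→k is +10 — the shift increases by 1 each position. Each letter shifts forward by (position + 7), i.e. 7, 8, 9, … — the shift grows by one for each successive letter.
Undoing it on scwkc: s−7=l, c−8=u, w−9=n, k−10=a, c−11=r.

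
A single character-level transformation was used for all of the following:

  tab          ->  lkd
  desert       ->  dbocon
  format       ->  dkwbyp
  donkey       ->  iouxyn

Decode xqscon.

design

The output letters match the input read backwards, each shifted +10: tab reversed is bat. Two steps: reverse the string, then apply a Caesar shift of +10.
Decoding xqscon: shift back: x−10=n, q−10=g, s−10=i, c−10=s, o−10=e, n−10=d → ngised; then reverse → design.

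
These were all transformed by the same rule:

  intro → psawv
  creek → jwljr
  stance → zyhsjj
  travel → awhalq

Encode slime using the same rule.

A repeating key of period 2 is used — shifts +7, +5 over and over.
For slime: s+7=z, l+5=q, i+7=p, m+5=r, e+7=l.

zqprl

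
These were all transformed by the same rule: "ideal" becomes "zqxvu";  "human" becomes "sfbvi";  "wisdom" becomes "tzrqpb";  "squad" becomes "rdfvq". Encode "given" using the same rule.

lzmxi

i(8)→z(25) and d(3)→q(16) fit y≡7x+21 (mod 26); the inverse of 7 mod 26 is 15. Each letter's alphabet position (a=0..z=25) is mapped through 7·x+21 mod 26 — an affine cipher.
Applying it to given: g(6)→7·6+21≡11=l; i(8)→7·8+21≡25=z; v(21)→7·21+21≡12=m; e(4)→7·4+21≡23=x; n(13)→7·13+21≡8=i (all mod 26).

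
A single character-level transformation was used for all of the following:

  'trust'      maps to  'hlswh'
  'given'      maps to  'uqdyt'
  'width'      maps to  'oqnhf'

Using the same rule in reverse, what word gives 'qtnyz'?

index

Treating letters as 0–25, the rule is x ↦ 11x + 6 (mod 26).
Undoing it on qtnyz: q(16)→19·(16−6)≡8=i; t(19)→19·(19−6)≡13=n; n(13)→19·(13−6)≡3=d; y(24)→19·(24−6)≡4=e; z(25)→19·(25−6)≡23=x (all mod 26).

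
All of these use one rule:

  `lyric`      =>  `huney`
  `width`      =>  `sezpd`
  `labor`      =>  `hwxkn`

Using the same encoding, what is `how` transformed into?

dks

Compare letters: l→h is +22, y→u is +22, r→n is +22 — a constant shift. It's a constant shift of +22 (ROT22).
Applying it to how: h+22=d, o+22=k, w+22=s.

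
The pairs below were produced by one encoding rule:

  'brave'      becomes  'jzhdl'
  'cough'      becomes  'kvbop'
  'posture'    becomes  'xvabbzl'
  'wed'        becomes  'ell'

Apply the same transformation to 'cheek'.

kplls

The shift depends on letter class: consonant b→j is +8, but vowel a→h is +7. The rule splits by letter class: vowels +7, consonants +8.
Applying it to cheek: c(cons)+8=k, h(cons)+8=p, e(vowel)+7=l, e(vowel)+7=l, k(cons)+8=s.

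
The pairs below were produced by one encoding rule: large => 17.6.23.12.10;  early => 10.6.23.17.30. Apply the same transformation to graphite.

The number is (letter's place in the alphabet, a=1) + 5.
Applying it to graphite: g=7→12, r=18→23, a=1→6, p=16→21, h=8→13, i=9→14, t=20→25, e=5→10.

12.23.6.21.13.14.25.10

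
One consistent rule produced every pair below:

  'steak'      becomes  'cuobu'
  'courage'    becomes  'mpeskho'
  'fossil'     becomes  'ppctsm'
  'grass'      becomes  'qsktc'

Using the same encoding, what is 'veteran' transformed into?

Shifts by position in steak: pos 0: s→c (+10), pos 1: t→u (+1), pos 2: e→o (+10), pos 3: a→b (+1) — repeating every 2. The shifts repeat in a cycle of length 2: positions 0,1,… shift by +10, +1, then the pattern repeats.
Applying it to veteran: v+10=f, e+1=f, t+10=d, e+1=f, r+10=b, a+1=b, n+10=x.

ffdfbbx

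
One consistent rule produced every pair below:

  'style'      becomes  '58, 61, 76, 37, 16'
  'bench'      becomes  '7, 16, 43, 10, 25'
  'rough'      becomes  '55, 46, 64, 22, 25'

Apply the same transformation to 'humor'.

25, 64, 40, 46, 55

s(#19)→58 and t(#20)→61: differences scale by 3, so n = 3·pos + 1. The formula is n = 3×(alphabet index, a=1) + 1.
On humor: h=8→25, u=21→64, m=13→40, o=15→46, r=18→55.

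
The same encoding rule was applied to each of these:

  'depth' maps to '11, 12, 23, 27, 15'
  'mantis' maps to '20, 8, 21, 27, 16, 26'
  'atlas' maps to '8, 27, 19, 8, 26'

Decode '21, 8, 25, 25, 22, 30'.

narrow

d is letter #4 and maps to 11: an offset of 7. Letters become their 1-based position plus 7 (so a→8, b→9, …).
Decoding 21, 8, 25, 25, 22, 30: 21→(21−7)÷1=14=n, 8→(8−7)÷1=1=a, 25→(25−7)÷1=18=r, 25→(25−7)÷1=18=r, 22→(22−7)÷1=15=o, 30→(30−7)÷1=23=w.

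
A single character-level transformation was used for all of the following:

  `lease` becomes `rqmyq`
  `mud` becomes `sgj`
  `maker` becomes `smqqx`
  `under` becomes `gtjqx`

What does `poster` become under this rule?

The rule splits by letter class: vowels +12, consonants +6.
On poster: p(cons)+6=v, o(vowel)+12=a, s(cons)+6=y, t(cons)+6=z, e(vowel)+12=q, r(cons)+6=x.

vayzqx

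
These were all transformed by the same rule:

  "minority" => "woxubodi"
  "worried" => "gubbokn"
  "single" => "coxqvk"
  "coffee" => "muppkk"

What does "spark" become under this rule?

czgbu

Two shifts are in play — +6 for a/e/i/o/u, +10 for every other letter.
Applying it to spark: s(cons)+10=c, p(cons)+10=z, a(vowel)+6=g, r(cons)+10=b, k(cons)+10=u.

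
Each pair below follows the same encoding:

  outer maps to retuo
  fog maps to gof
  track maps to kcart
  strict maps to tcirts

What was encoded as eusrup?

It's just the letters in reverse order.
Reversing it on eusrup: then reverse → pursue.

pursue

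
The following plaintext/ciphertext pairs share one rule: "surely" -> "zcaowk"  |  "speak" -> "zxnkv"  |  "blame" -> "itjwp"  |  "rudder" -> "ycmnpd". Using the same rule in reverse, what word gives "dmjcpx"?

In surely: s→z is +7, u→c is +8, r→a is +9, e→o is +10 — the shift increases by 1 each position. Letter i (0-indexed) is shifted by i+7, so successive shifts are 7, 8, 9, ….
Decoding dmjcpx: d−7=w, m−8=e, j−9=a, c−10=s, p−11=e, x−12=l.

weasel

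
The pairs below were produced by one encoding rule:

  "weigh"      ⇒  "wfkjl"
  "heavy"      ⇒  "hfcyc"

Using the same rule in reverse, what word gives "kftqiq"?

kernel

In weigh: w→w is +0, e→f is +1, i→k is +2, g→j is +3 — the shift increases by 1 each position. Each letter shifts forward by its position index (0, 1, 2, …) — the shift grows by one for each successive letter.
Decoding kftqiq: k−0=k, f−1=e, t−2=r, q−3=n, i−4=e, q−5=l.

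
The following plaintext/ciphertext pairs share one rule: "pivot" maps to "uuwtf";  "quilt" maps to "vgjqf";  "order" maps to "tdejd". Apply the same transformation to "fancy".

Shifts by position in pivot: pos 0: p→u (+5), pos 1: i→u (+12), pos 2: v→w (+1), pos 3: o→t (+5), pos 4: t→f (+12) — repeating every 3. A repeating key of period 3 is used — shifts +5, +12, +1 over and over.
For fancy: f+5=k, a+12=m, n+1=o, c+5=h, y+12=k.

kmohk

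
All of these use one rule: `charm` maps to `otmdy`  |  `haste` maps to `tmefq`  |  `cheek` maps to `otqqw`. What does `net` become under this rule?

zqf

It's a constant shift of +12 (ROT12).
Applying it to net: n+12=z, e+12=q, t+12=f.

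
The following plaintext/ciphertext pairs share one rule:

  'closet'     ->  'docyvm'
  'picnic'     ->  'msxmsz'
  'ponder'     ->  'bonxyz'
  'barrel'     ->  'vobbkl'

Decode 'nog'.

The output letters match the input read backwards, each shifted +10: closet reversed is tesolc. Two steps: reverse the string, then apply a Caesar shift of +10.
Undoing it on nog: shift back: n−10=d, o−10=e, g−10=w → dew; then reverse → wed.

wed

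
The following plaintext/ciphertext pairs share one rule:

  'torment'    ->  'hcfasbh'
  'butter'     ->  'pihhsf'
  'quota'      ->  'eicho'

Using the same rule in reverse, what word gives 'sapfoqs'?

embrace

Every letter moves 14 places later in the alphabet, wrapping around z→a.
Decoding sapfoqs: s−14=e, a−14=m, p−14=b, f−14=r, o−14=a, q−14=c, s−14=e.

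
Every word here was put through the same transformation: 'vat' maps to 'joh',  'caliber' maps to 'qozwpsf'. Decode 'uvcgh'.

ghost

Compare letters: v→j is +14, a→o is +14, t→h is +14 — a constant shift. This is a Caesar cipher with shift 14.
Undoing it on uvcgh: u−14=g, v−14=h, c−14=o, g−14=s, h−14=t.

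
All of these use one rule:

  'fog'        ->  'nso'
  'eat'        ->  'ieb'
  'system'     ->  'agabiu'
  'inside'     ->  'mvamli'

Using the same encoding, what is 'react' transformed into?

ziekb

The rule splits by letter class: vowels +4, consonants +8.
On react: r(cons)+8=z, e(vowel)+4=i, a(vowel)+4=e, c(cons)+8=k, t(cons)+8=b.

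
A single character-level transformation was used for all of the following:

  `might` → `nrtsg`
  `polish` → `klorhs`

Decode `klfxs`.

Letters are reflected about the middle of the alphabet (position → 25−position): Atbash.
Decoding klfxs: k↔p, l↔o, f↔u, x↔c, s↔h.

pouch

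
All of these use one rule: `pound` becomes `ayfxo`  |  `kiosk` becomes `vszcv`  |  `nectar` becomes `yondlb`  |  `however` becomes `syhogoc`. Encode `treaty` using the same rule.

Shifts by position in pound: pos 0: p→a (+11), pos 1: o→y (+10), pos 2: u→f (+11), pos 3: n→x (+10) — repeating every 2. A repeating key of period 2 is used — shifts +11, +10 over and over.
On treaty: t+11=e, r+10=b, e+11=p, a+10=k, t+11=e, y+10=i.

ebpkei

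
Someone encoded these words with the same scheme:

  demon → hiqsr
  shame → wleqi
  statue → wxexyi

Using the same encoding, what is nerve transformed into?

Compare letters: d→h is +4, e→i is +4, m→q is +4 — a constant shift. It's a constant shift of +4 (ROT4).
For nerve: n+4=r, e+4=i, r+4=v, v+4=z, e+4=i.

rivzi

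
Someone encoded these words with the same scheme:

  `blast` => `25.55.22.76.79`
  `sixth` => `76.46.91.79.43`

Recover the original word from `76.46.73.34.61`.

siren

b(#2)→25 and l(#12)→55: differences scale by 3, so n = 3·pos + 19. Each letter becomes 3×(its alphabet position, a=1..z=26) + 19.
Decoding 76.46.73.34.61: 76→(76−19)÷3=19=s, 46→(46−19)÷3=9=i, 73→(73−19)÷3=18=r, 34→(34−19)÷3=5=e, 61→(61−19)÷3=14=n.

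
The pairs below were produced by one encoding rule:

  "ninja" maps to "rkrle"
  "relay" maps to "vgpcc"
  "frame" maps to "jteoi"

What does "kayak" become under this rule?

Shifts by position in ninja: pos 0: n→r (+4), pos 1: i→k (+2), pos 2: n→r (+4), pos 3: j→l (+2) — repeating every 2. It's a Vigenère-style cipher with numeric key [4,2]: position i shifts by key[i mod 2].
On kayak: k+4=o, a+2=c, y+4=c, a+2=c, k+4=o.

occco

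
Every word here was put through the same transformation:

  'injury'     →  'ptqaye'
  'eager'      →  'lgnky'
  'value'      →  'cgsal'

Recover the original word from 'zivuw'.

Shifts by position in injury: pos 0: i→p (+7), pos 1: n→t (+6), pos 2: j→q (+7), pos 3: u→a (+6) — repeating every 2. A repeating key of period 2 is used — shifts +7, +6 over and over.
Undoing it on zivuw: z−7=s, i−6=c, v−7=o, u−6=o, w−7=p.

scoop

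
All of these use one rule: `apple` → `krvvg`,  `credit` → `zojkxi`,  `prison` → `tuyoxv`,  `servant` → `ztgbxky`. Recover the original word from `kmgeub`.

The output letters match the input read backwards, each shifted +6: apple reversed is elppa. The word is reversed, then every letter is shifted forward by 6.
Reversing it on kmgeub: shift back: k−6=e, m−6=g, g−6=a, e−6=y, u−6=o, b−6=v → egayov; then reverse → voyage.

voyage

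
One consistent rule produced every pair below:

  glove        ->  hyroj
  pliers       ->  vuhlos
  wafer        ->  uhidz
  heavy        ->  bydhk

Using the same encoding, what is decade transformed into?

The output letters match the input read backwards, each shifted +3: glove reversed is evolg. The word is reversed, then every letter is shifted forward by 3.
Applying it to decade: reverse → edaced; then shift: e+3=h, d+3=g, a+3=d, c+3=f, e+3=h, d+3=g.

hgdfhg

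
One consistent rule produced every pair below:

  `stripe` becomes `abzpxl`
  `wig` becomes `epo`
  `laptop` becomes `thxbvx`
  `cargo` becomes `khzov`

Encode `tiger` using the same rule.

bpolz

The shift depends on letter class: consonant s→a is +8, but vowel i→p is +7. Two shifts are in play — +7 for a/e/i/o/u, +8 for every other letter.
Applying it to tiger: t(cons)+8=b, i(vowel)+7=p, g(cons)+8=o, e(vowel)+7=l, r(cons)+8=z.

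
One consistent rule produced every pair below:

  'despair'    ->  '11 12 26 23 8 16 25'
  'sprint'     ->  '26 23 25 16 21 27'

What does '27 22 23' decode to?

d is letter #4 and maps to 11: an offset of 7. Letters become their 1-based position plus 7 (so a→8, b→9, …).
Undoing it on 27 22 23: 27→(27−7)÷1=20=t, 22→(22−7)÷1=15=o, 23→(23−7)÷1=16=p.

top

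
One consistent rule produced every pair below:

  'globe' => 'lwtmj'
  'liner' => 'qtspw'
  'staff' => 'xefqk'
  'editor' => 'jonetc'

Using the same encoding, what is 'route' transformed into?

wzzej

Shifts by position in globe: pos 0: g→l (+5), pos 1: l→w (+11), pos 2: o→t (+5), pos 3: b→m (+11) — repeating every 2. The shifts repeat in a cycle of length 2: positions 0,1,… shift by +5, +11, then the pattern repeats.
For route: r+5=w, o+11=z, u+5=z, t+11=e, e+5=j.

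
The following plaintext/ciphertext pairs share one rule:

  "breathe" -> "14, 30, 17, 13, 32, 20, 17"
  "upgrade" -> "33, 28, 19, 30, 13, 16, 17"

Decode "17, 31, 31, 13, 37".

Each letter is replaced by its alphabet position (a=1..z=26) + 12.
Undoing it on 17, 31, 31, 13, 37: 17→(17−12)÷1=5=e, 31→(31−12)÷1=19=s, 31→(31−12)÷1=19=s, 13→(13−12)÷1=1=a, 37→(37−12)÷1=25=y.

essay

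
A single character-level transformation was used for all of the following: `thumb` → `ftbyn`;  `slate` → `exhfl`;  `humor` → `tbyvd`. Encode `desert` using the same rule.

pleldf

The shift depends on letter class: consonant t→f is +12, but vowel u→b is +7. Vowels shift forward by 7 and consonants shift forward by 12.
For desert: d(cons)+12=p, e(vowel)+7=l, s(cons)+12=e, e(vowel)+7=l, r(cons)+12=d, t(cons)+12=f.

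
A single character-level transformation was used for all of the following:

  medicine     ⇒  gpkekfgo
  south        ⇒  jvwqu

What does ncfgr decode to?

Two steps: reverse the string, then apply a Caesar shift of +2.
Undoing it on ncfgr: shift back: n−2=l, c−2=a, f−2=d, g−2=e, r−2=p → ladep; then reverse → pedal.

pedal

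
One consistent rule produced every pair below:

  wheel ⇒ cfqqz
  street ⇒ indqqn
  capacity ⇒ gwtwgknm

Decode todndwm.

portray

Treating letters as 0–25, the rule is x ↦ 5x + 22 (mod 26).
Reversing it on todndwm: t(19)→21·(19−22)≡15=p; o(14)→21·(14−22)≡14=o; d(3)→21·(3−22)≡17=r; n(13)→21·(13−22)≡19=t; d(3)→21·(3−22)≡17=r; w(22)→21·(22−22)≡0=a; m(12)→21·(12−22)≡24=y (all mod 26).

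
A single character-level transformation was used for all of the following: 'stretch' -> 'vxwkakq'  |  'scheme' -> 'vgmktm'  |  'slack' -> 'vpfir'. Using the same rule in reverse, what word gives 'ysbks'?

vowel

In stretch: s→v is +3, t→x is +4, r→w is +5, e→k is +6 — the shift increases by 1 each position. The shift increases by 1 at each position, starting from +3: 3, 4, 5, ….
Undoing it on ysbks: y−3=v, s−4=o, b−5=w, k−6=e, s−7=l.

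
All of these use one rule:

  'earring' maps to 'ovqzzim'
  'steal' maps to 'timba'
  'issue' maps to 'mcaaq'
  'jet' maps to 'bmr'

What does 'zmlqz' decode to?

rider

The output letters match the input read backwards, each shifted +8: earring reversed is gnirrae. Two steps: reverse the string, then apply a Caesar shift of +8.
Undoing it on zmlqz: shift back: z−8=r, m−8=e, l−8=d, q−8=i, z−8=r → redir; then reverse → rider.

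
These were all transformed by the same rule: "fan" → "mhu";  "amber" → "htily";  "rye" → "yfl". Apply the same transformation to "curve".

Compare letters: f→m is +7, a→h is +7, n→u is +7 — a constant shift. This is a Caesar cipher with shift 7.
For curve: c+7=j, u+7=b, r+7=y, v+7=c, e+7=l.

jbycl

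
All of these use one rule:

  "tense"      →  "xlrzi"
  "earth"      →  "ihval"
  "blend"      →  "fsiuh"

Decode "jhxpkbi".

fatigue

The shifts repeat in a cycle of length 2: positions 0,1,… shift by +4, +7, then the pattern repeats.
Decoding jhxpkbi: j−4=f, h−7=a, x−4=t, p−7=i, k−4=g, b−7=u, i−4=e.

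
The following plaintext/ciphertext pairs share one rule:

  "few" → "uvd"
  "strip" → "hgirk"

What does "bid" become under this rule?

Each pair mirrors across the alphabet (f↔u, e↔v, w↔d): positions sum to 25. Each letter is replaced by its mirror in the alphabet: a↔z, b↔y, c↔x, and so on (the Atbash cipher).
For bid: b↔y, i↔r, d↔w.

yrw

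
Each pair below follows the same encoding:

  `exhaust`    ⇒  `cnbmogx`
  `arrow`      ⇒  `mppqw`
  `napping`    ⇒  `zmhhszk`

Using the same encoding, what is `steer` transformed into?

e(4)→c(2) and x(23)→n(13) fit y≡17x+12 (mod 26); the inverse of 17 mod 26 is 23. This is an affine cipher: with a=0,…,z=25, each position x becomes (17x+12) mod 26.
Applying it to steer: s(18)→17·18+12≡6=g; t(19)→17·19+12≡23=x; e(4)→17·4+12≡2=c; e(4)→17·4+12≡2=c; r(17)→17·17+12≡15=p (all mod 26).

gxccp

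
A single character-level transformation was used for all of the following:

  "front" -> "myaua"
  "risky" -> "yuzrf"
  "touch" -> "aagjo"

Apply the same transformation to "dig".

kun

The shift depends on letter class: consonant f→m is +7, but vowel o→a is +12. The rule splits by letter class: vowels +12, consonants +7.
For dig: d(cons)+7=k, i(vowel)+12=u, g(cons)+7=n.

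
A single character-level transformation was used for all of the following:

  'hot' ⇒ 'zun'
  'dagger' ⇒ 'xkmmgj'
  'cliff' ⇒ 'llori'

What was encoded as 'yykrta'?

unless

The output letters match the input read backwards, each shifted +6: hot reversed is toh. The word is reversed, then every letter is shifted forward by 6.
Decoding yykrta: shift back: y−6=s, y−6=s, k−6=e, r−6=l, t−6=n, a−6=u → sselnu; then reverse → unless.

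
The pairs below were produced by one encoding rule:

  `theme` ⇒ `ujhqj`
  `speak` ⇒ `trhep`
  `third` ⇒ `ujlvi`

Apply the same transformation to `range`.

In theme: t→u is +1, h→j is +2, e→h is +3, m→q is +4 — the shift increases by 1 each position. Each letter shifts forward by (position + 1), i.e. 1, 2, 3, … — the shift grows by one for each successive letter.
On range: r+1=s, a+2=c, n+3=q, g+4=k, e+5=j.

scqkj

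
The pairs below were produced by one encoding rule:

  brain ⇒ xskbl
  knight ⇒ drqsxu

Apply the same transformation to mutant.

dxkdew

The output letters match the input read backwards, each shifted +10: brain reversed is niarb. Read the word backwards and shift each letter +10.
On mutant: reverse → tnatum; then shift: t+10=d, n+10=x, a+10=k, t+10=d, u+10=e, m+10=w.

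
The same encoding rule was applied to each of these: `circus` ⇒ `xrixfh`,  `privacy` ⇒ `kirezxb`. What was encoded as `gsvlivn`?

Each pair mirrors across the alphabet (c↔x, i↔r, r↔i): positions sum to 25. Letters are reflected about the middle of the alphabet (position → 25−position): Atbash.
Reversing it on gsvlivn: g↔t, s↔h, v↔e, l↔o, i↔r, v↔e, n↔m.

theorem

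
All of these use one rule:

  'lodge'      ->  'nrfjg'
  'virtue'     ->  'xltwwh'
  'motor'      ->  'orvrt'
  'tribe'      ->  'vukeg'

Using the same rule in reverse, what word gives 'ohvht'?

meter

Shifts by position in lodge: pos 0: l→n (+2), pos 1: o→r (+3), pos 2: d→f (+2), pos 3: g→j (+3) — repeating every 2. It's a Vigenère-style cipher with numeric key [2,3]: position i shifts by key[i mod 2].
Decoding ohvht: o−2=m, h−3=e, v−2=t, h−3=e, t−2=r.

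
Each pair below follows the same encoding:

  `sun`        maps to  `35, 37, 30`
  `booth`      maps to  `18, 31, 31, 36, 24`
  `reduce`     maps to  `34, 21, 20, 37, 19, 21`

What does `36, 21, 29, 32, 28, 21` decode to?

Letters become their 1-based position plus 16 (so a→17, b→18, …).
Undoing it on 36, 21, 29, 32, 28, 21: 36→(36−16)÷1=20=t, 21→(21−16)÷1=5=e, 29→(29−16)÷1=13=m, 32→(32−16)÷1=16=p, 28→(28−16)÷1=12=l, 21→(21−16)÷1=5=e.

temple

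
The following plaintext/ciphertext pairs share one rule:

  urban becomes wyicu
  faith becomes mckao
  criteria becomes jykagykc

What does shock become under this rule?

Vowels shift forward by 2 and consonants shift forward by 7.
Applying it to shock: s(cons)+7=z, h(cons)+7=o, o(vowel)+2=q, c(cons)+7=j, k(cons)+7=r.

zoqjr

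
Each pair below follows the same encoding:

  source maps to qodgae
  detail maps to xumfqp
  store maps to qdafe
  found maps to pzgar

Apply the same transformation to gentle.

The output letters match the input read backwards, each shifted +12: source reversed is ecruos. The word is reversed, then every letter is shifted forward by 12.
Applying it to gentle: reverse → eltneg; then shift: e+12=q, l+12=x, t+12=f, n+12=z, e+12=q, g+12=s.

qxfzqs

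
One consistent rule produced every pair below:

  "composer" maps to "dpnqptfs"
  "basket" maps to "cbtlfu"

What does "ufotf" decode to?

tense

Compare letters: c→d is +1, o→p is +1, m→n is +1 — a constant shift. Every letter moves 1 place later in the alphabet, wrapping around z→a.
Undoing it on ufotf: u−1=t, f−1=e, o−1=n, t−1=s, f−1=e.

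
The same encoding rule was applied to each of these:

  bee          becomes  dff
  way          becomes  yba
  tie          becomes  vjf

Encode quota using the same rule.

The rule splits by letter class: vowels +1, consonants +2.
For quota: q(cons)+2=s, u(vowel)+1=v, o(vowel)+1=p, t(cons)+2=v, a(vowel)+1=b.

svpvb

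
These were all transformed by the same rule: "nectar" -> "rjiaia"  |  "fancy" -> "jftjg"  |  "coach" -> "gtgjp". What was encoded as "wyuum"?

In nectar: n→r is +4, e→j is +5, c→i is +6, t→a is +7 — the shift increases by 1 each position. The shift increases by 1 at each position, starting from +4: 4, 5, 6, ….
Reversing it on wyuum: w−4=s, y−5=t, u−6=o, u−7=n, m−8=e.

stone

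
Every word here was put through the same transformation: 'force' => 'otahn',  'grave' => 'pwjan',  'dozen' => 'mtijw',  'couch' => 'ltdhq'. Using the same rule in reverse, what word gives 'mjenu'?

devil

A repeating key of period 2 is used — shifts +9, +5 over and over.
Reversing it on mjenu: m−9=d, j−5=e, e−9=v, n−5=i, u−9=l.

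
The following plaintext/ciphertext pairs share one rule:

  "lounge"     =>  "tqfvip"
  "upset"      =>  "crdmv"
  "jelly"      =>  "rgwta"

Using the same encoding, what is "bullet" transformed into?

jwwtge

Shifts by position in lounge: pos 0: l→t (+8), pos 1: o→q (+2), pos 2: u→f (+11), pos 3: n→v (+8), pos 4: g→i (+2), pos 5: e→p (+11) — repeating every 3. A repeating key of period 3 is used — shifts +8, +2, +11 over and over.
For bullet: b+8=j, u+2=w, l+11=w, l+8=t, e+2=g, t+11=e.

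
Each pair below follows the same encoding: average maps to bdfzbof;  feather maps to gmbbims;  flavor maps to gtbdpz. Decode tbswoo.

Shifts by position in average: pos 0: a→b (+1), pos 1: v→d (+8), pos 2: e→f (+1), pos 3: r→z (+8) — repeating every 2. The shifts repeat in a cycle of length 2: positions 0,1,… shift by +1, +8, then the pattern repeats.
Decoding tbswoo: t−1=s, b−8=t, s−1=r, w−8=o, o−1=n, o−8=g.

strong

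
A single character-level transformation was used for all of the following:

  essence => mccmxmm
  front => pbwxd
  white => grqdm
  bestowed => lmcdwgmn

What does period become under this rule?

zmbqwn

The shift depends on letter class: consonant s→c is +10, but vowel e→m is +8. Vowels shift forward by 8 and consonants shift forward by 10.
For period: p(cons)+10=z, e(vowel)+8=m, r(cons)+10=b, i(vowel)+8=q, o(vowel)+8=w, d(cons)+10=n.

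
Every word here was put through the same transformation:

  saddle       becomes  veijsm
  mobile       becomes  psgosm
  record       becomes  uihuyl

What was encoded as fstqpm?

Letter i (0-indexed) is shifted by i+3, so successive shifts are 3, 4, 5, ….
Decoding fstqpm: f−3=c, s−4=o, t−5=o, q−6=k, p−7=i, m−8=e.

cookie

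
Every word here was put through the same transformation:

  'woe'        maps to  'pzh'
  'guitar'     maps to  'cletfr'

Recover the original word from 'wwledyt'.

Two steps: reverse the string, then apply a Caesar shift of +11.
Undoing it on wwledyt: shift back: w−11=l, w−11=l, l−11=a, e−11=t, d−11=s, y−11=n, t−11=i → llatsni; then reverse → install.

install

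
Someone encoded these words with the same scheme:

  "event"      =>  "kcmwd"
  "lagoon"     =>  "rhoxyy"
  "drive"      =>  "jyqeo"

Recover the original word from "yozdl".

shrub

Letter i (0-indexed) is shifted by i+6, so successive shifts are 6, 7, 8, ….
Reversing it on yozdl: y−6=s, o−7=h, z−8=r, d−9=u, l−10=b.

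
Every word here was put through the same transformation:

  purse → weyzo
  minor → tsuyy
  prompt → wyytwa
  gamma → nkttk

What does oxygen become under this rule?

Vowels shift forward by 10 and consonants shift forward by 7.
For oxygen: o(vowel)+10=y, x(cons)+7=e, y(cons)+7=f, g(cons)+7=n, e(vowel)+10=o, n(cons)+7=u.

yefnou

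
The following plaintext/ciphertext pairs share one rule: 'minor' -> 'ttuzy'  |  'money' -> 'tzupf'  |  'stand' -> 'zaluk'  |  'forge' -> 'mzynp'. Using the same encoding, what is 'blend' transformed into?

ispuk

The shift depends on letter class: consonant m→t is +7, but vowel i→t is +11. Vowels shift forward by 11 and consonants shift forward by 7.
On blend: b(cons)+7=i, l(cons)+7=s, e(vowel)+11=p, n(cons)+7=u, d(cons)+7=k.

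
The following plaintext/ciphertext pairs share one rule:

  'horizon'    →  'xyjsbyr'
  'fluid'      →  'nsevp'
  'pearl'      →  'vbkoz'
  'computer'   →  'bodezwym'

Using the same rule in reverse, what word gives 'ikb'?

ray

The output letters match the input read backwards, each shifted +10: horizon reversed is noziroh. Read the word backwards and shift each letter +10.
Undoing it on ikb: shift back: i−10=y, k−10=a, b−10=r → yar; then reverse → ray.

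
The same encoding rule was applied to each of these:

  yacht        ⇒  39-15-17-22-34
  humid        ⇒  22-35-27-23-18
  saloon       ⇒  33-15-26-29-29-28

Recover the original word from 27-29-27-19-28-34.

moment

y is letter #25 and maps to 39: an offset of 14. The number is (letter's place in the alphabet, a=1) + 14.
Undoing it on 27-29-27-19-28-34: 27→(27−14)÷1=13=m, 29→(29−14)÷1=15=o, 27→(27−14)÷1=13=m, 19→(19−14)÷1=5=e, 28→(28−14)÷1=14=n, 34→(34−14)÷1=20=t.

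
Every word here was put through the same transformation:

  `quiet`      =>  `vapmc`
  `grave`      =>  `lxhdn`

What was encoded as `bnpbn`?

white

In quiet: q→v is +5, u→a is +6, i→p is +7, e→m is +8 — the shift increases by 1 each position. The shift increases by 1 at each position, starting from +5: 5, 6, 7, ….
Decoding bnpbn: b−5=w, n−6=h, p−7=i, b−8=t, n−9=e.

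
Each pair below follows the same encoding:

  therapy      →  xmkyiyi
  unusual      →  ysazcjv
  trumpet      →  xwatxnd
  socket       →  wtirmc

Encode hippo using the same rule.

Letter i (0-indexed) is shifted by i+4, so successive shifts are 4, 5, 6, ….
Applying it to hippo: h+4=l, i+5=n, p+6=v, p+7=w, o+8=w.

lnvww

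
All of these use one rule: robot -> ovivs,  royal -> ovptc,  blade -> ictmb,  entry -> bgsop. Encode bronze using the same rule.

iovgeb

r(17)→o(14) and o(14)→v(21) fit y≡15x+19 (mod 26); the inverse of 15 mod 26 is 7. Treating letters as 0–25, the rule is x ↦ 15x + 19 (mod 26).
On bronze: b(1)→15·1+19≡8=i; r(17)→15·17+19≡14=o; o(14)→15·14+19≡21=v; n(13)→15·13+19≡6=g; z(25)→15·25+19≡4=e; e(4)→15·4+19≡1=b (all mod 26).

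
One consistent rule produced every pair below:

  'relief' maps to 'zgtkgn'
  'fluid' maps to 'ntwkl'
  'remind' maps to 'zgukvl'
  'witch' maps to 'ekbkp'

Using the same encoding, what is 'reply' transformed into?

zgxtg

The rule splits by letter class: vowels +2, consonants +8.
Applying it to reply: r(cons)+8=z, e(vowel)+2=g, p(cons)+8=x, l(cons)+8=t, y(cons)+8=g.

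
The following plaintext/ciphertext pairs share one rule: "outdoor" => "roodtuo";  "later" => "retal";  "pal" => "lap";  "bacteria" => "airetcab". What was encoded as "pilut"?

The output letters match the input read backwards: outdoor reversed is roodtuo. It's just the letters in reverse order.
Decoding pilut: then reverse → tulip.

tulip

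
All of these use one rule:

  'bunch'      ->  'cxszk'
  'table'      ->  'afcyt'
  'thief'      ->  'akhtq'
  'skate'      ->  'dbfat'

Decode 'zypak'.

cloth

b(1)→c(2) and u(20)→x(23) fit y≡23x+5 (mod 26); the inverse of 23 mod 26 is 17. This is an affine cipher: with a=0,…,z=25, each position x becomes (23x+5) mod 26.
Decoding zypak: z(25)→17·(25−5)≡2=c; y(24)→17·(24−5)≡11=l; p(15)→17·(15−5)≡14=o; a(0)→17·(0−5)≡19=t; k(10)→17·(10−5)≡7=h (all mod 26).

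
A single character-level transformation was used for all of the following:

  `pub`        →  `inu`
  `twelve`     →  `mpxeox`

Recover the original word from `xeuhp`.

elbow

Compare letters: p→i is +19, u→n is +19, b→u is +19 — a constant shift. Every letter moves 19 places later in the alphabet, wrapping around z→a.
Reversing it on xeuhp: x−19=e, e−19=l, u−19=b, h−19=o, p−19=w.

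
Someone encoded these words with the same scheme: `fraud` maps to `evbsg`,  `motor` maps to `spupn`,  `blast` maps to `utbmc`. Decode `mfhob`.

The output letters match the input read backwards, each shifted +1: fraud reversed is duarf. Read the word backwards and shift each letter +1.
Undoing it on mfhob: shift back: m−1=l, f−1=e, h−1=g, o−1=n, b−1=a → legna; then reverse → angel.

angel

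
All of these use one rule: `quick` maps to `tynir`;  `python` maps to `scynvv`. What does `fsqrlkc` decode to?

collect

The shift increases by 1 at each position, starting from +3: 3, 4, 5, ….
Undoing it on fsqrlkc: f−3=c, s−4=o, q−5=l, r−6=l, l−7=e, k−8=c, c−9=t.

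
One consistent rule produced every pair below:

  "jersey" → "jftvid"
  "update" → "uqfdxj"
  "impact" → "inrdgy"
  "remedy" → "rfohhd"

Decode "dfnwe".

delta

In jersey: j→j is +0, e→f is +1, r→t is +2, s→v is +3 — the shift increases by 1 each position. The shift increases by 1 at each position, starting from +0: 0, 1, 2, ….
Decoding dfnwe: d−0=d, f−1=e, n−2=l, w−3=t, e−4=a.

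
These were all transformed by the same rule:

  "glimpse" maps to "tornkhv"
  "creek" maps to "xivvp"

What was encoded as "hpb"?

This is the alphabet-reversal cipher (Atbash): a becomes z, b becomes y, etc.
Undoing it on hpb: h↔s, p↔k, b↔y.

sky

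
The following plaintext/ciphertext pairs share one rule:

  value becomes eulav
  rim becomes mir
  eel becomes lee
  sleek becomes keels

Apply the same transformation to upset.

The output letters match the input read backwards: value reversed is eulav. It's just the letters in reverse order.
On upset: reverse → tespu.

tespu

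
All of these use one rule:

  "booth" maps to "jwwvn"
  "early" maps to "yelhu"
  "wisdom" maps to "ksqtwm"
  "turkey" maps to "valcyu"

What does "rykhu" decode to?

b(1)→j(9) and o(14)→w(22) fit y≡5x+4 (mod 26); the inverse of 5 mod 26 is 21. Treating letters as 0–25, the rule is x ↦ 5x + 4 (mod 26).
Undoing it on rykhu: r(17)→21·(17−4)≡13=n; y(24)→21·(24−4)≡4=e; k(10)→21·(10−4)≡22=w; h(7)→21·(7−4)≡11=l; u(20)→21·(20−4)≡24=y (all mod 26).

newly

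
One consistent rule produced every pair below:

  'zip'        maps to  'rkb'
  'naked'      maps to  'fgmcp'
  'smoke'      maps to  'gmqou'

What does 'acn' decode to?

Read the word backwards and shift each letter +2.
Undoing it on acn: shift back: a−2=y, c−2=a, n−2=l → yal; then reverse → lay.

lay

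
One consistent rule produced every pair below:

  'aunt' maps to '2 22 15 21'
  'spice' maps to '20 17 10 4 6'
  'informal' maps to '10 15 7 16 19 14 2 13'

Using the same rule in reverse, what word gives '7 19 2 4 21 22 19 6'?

a is letter #1 and maps to 2: an offset of 1. Each letter is replaced by its alphabet position (a=1..z=26) + 1.
Reversing it on 7 19 2 4 21 22 19 6: 7→(7−1)÷1=6=f, 19→(19−1)÷1=18=r, 2→(2−1)÷1=1=a, 4→(4−1)÷1=3=c, 21→(21−1)÷1=20=t, 22→(22−1)÷1=21=u, 19→(19−1)÷1=18=r, 6→(6−1)÷1=5=e.

fracture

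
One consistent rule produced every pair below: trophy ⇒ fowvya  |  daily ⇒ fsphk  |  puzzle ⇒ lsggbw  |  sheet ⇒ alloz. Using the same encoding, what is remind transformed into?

The output letters match the input read backwards, each shifted +7: trophy reversed is yhport. Read the word backwards and shift each letter +7.
Applying it to remind: reverse → dnimer; then shift: d+7=k, n+7=u, i+7=p, m+7=t, e+7=l, r+7=y.

kuptly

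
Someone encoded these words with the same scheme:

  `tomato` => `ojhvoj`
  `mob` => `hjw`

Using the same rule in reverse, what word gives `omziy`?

Compare letters: t→o is +21, o→j is +21, m→h is +21 — a constant shift. Every letter moves 21 places later in the alphabet, wrapping around z→a.
Undoing it on omziy: o−21=t, m−21=r, z−21=e, i−21=n, y−21=d.

trend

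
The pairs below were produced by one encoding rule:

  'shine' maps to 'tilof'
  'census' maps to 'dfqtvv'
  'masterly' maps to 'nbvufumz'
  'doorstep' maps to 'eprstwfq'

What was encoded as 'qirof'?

phone

Shifts by position in shine: pos 0: s→t (+1), pos 1: h→i (+1), pos 2: i→l (+3), pos 3: n→o (+1), pos 4: e→f (+1) — repeating every 3. The shifts repeat in a cycle of length 3: positions 0,1,… shift by +1, +1, +3, then the pattern repeats.
Undoing it on qirof: q−1=p, i−1=h, r−3=o, o−1=n, f−1=e.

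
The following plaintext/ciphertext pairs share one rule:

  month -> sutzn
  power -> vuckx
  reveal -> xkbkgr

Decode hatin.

bunch

It's a constant shift of +6 (ROT6).
Reversing it on hatin: h−6=b, a−6=u, t−6=n, i−6=c, n−6=h.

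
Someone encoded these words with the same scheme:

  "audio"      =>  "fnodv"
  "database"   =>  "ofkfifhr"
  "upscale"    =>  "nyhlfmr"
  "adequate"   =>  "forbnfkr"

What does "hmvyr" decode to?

slope

a(0)→f(5) and u(20)→n(13) fit y≡3x+5 (mod 26); the inverse of 3 mod 26 is 9. This is an affine cipher: with a=0,…,z=25, each position x becomes (3x+5) mod 26.
Decoding hmvyr: h(7)→9·(7−5)≡18=s; m(12)→9·(12−5)≡11=l; v(21)→9·(21−5)≡14=o; y(24)→9·(24−5)≡15=p; r(17)→9·(17−5)≡4=e (all mod 26).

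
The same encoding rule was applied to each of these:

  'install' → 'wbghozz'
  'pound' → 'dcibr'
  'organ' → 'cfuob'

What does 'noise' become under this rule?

Each letter is shifted forward by 14 in the alphabet (a Caesar shift of +14).
On noise: n+14=b, o+14=c, i+14=w, s+14=g, e+14=s.

bcwgs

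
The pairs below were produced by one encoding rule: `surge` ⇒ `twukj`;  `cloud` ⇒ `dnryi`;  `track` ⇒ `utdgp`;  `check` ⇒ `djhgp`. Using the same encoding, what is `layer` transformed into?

mcbiw

Letter i (0-indexed) is shifted by i+1, so successive shifts are 1, 2, 3, ….
On layer: l+1=m, a+2=c, y+3=b, e+4=i, r+5=w.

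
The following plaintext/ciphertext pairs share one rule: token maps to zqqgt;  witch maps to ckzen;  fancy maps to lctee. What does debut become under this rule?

jghwz

The shifts repeat in a cycle of length 2: positions 0,1,… shift by +6, +2, then the pattern repeats.
Applying it to debut: d+6=j, e+2=g, b+6=h, u+2=w, t+6=z.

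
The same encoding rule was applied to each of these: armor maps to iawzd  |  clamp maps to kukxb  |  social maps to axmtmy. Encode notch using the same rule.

In armor: a→i is +8, r→a is +9, m→w is +10, o→z is +11 — the shift increases by 1 each position. Each letter shifts forward by (position + 8), i.e. 8, 9, 10, … — the shift grows by one for each successive letter.
Applying it to notch: n+8=v, o+9=x, t+10=d, c+11=n, h+12=t.

vxdnt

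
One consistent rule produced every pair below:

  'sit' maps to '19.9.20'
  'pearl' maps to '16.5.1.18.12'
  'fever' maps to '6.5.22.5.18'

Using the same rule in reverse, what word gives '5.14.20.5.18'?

enter

Each letter is replaced by its alphabet position (a=1, b=2, …, z=26).
Decoding 5.14.20.5.18: 5=e, 14=n, 20=t, 5=e, 18=r.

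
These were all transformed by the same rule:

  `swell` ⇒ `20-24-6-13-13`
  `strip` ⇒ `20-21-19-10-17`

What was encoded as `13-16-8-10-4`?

logic

s is letter #19 and maps to 20: an offset of 1. Each letter is replaced by its alphabet position (a=1..z=26) + 1.
Decoding 13-16-8-10-4: 13→(13−1)÷1=12=l, 16→(16−1)÷1=15=o, 8→(8−1)÷1=7=g, 10→(10−1)÷1=9=i, 4→(4−1)÷1=3=c.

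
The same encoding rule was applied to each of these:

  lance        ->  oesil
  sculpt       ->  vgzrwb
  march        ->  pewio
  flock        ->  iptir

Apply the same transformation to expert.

hbukyb

In lance: l→o is +3, a→e is +4, n→s is +5, c→i is +6 — the shift increases by 1 each position. The shift increases by 1 at each position, starting from +3: 3, 4, 5, ….
On expert: e+3=h, x+4=b, p+5=u, e+6=k, r+7=y, t+8=b.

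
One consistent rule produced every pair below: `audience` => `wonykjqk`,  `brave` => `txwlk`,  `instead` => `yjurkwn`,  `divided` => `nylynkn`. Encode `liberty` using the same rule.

a(0)→w(22) and u(20)→o(14) fit y≡23x+22 (mod 26); the inverse of 23 mod 26 is 17. This is an affine cipher: with a=0,…,z=25, each position x becomes (23x+22) mod 26.
On liberty: l(11)→23·11+22≡15=p; i(8)→23·8+22≡24=y; b(1)→23·1+22≡19=t; e(4)→23·4+22≡10=k; r(17)→23·17+22≡23=x; t(19)→23·19+22≡17=r; y(24)→23·24+22≡2=c (all mod 26).

pytkxrc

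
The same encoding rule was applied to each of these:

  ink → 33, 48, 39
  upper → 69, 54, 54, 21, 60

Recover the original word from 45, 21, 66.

met

i(#9)→33 and n(#14)→48: differences scale by 3, so n = 3·pos + 6. The formula is n = 3×(alphabet index, a=1) + 6.
Reversing it on 45, 21, 66: 45→(45−6)÷3=13=m, 21→(21−6)÷3=5=e, 66→(66−6)÷3=20=t.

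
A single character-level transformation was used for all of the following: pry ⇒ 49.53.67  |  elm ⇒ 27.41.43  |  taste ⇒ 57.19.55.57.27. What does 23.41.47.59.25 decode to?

cloud

p(#16)→49 and r(#18)→53: differences scale by 2, so n = 2·pos + 17. The formula is n = 2×(alphabet index, a=1) + 17.
Undoing it on 23.41.47.59.25: 23→(23−17)÷2=3=c, 41→(41−17)÷2=12=l, 47→(47−17)÷2=15=o, 59→(59−17)÷2=21=u, 25→(25−17)÷2=4=d.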